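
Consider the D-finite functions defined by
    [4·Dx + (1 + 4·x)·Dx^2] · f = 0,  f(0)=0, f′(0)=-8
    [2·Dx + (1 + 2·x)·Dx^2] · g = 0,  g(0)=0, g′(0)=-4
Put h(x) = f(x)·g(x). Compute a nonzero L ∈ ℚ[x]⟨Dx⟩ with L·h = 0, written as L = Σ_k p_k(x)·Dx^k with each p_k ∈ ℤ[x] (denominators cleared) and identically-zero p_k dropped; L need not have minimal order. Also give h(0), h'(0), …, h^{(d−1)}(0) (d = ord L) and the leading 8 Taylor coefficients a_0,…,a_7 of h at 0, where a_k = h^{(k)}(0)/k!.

L = (160 + 768·x + 1024·x^2)·Dx + (264 + 2144·x + 5760·x^2 + 5120·x^3)·Dx^2 + (64 + 720·x + 2976·x^2 + 5376·x^3 + 3584·x^4)·Dx^3 + (3 + 44·x + 252·x^2 + 704·x^3 + 960·x^4 + 512·x^5)·Dx^4  (order 4).
h: a_k = 0, 0, 32, -96, 832/3, -832, 117376/45, -42496/5, …
ICs: h(0) = 0, h′(0) = 0, h′′(0) = 64, h′′′(0) = -576.

f: a_k = 0, -8, 16, -128/3, 128, -2048/5, 4096/3, -32768/7, …
g: a_k = 0, -4, 4, -16/3, 8, -64/5, 64/3, -256/7, …
Sym-product of L_f,L_g gives L₀ (≤ ord 4).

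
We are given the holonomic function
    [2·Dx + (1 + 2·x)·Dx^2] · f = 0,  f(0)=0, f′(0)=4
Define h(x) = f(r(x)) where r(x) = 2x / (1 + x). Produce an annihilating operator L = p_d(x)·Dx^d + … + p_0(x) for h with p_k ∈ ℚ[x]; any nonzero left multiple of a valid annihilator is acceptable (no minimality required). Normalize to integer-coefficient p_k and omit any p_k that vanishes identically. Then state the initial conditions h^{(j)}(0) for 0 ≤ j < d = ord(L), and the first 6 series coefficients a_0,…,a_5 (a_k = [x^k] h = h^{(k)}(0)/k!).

L = (6 + 10·x)·Dx + (1 + 6·x + 5·x^2)·Dx^2  (order 2).
h: a_k = 0, 8, -24, 248/3, -312, 6248/5, …
ICs: h(0) = 0, h′(0) = 8.

f: a_k = 0, 4, -4, 16/3, -8, 64/5, …
Change of var in L_f (x↦r) gives L₀.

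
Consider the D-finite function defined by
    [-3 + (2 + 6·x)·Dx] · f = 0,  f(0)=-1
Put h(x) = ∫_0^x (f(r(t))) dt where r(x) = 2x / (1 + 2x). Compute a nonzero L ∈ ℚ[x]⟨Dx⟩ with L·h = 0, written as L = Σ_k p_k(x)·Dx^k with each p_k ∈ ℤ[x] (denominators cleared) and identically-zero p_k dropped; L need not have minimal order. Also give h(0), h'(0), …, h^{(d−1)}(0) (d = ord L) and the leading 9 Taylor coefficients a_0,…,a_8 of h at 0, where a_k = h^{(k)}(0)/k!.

L = -3·Dx + (1 + 10·x + 16·x^2)·Dx^2  (order 2).
h: a_k = 0, -1, -3/2, 7/2, -87/8, 1677/40, -3023/16, 106305/112, -658335/128, …
ICs: h(0) = 0, h′(0) = -1.

f: a_k = -1, -3/2, 9/8, -27/16, 405/128, -1701/256, 15309/1024, -72171/2048, 2814669/32768, …
L₀ from L_f via x↦r, Dx↦r'^{-1}Dx.
∫: right-multiply L₀ by Dx.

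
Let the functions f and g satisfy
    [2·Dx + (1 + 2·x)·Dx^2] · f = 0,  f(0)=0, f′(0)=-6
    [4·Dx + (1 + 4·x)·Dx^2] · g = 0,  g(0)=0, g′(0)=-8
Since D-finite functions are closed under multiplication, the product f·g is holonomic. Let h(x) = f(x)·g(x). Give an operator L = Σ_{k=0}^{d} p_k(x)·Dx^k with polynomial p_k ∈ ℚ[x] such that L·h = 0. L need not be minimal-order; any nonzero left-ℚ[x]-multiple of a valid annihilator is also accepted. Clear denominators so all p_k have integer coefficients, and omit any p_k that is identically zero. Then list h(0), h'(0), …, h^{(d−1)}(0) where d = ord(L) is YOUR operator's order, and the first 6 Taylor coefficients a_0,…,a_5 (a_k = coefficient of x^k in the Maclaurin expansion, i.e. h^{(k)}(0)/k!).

L = (160 + 768·x + 1024·x^2)·Dx + (264 + 2144·x + 5760·x^2 + 5120·x^3)·Dx^2 + (64 + 720·x + 2976·x^2 + 5376·x^3 + 3584·x^4)·Dx^3 + (3 + 44·x + 252·x^2 + 704·x^3 + 960·x^4 + 512·x^5)·Dx^4  (order 4).
h: a_k = 0, 0, 48, -144, 416, -1248, …
ICs: h(0) = 0, h′(0) = 0, h′′(0) = 96, h′′′(0) = -864.

f: a_k = 0, -6, 6, -8, 12, -96/5, …
g: a_k = 0, -8, 16, -128/3, 128, -2048/5, …
f·g: L₀ = L_f ⊗_s L_g, ord ≤ 2·2.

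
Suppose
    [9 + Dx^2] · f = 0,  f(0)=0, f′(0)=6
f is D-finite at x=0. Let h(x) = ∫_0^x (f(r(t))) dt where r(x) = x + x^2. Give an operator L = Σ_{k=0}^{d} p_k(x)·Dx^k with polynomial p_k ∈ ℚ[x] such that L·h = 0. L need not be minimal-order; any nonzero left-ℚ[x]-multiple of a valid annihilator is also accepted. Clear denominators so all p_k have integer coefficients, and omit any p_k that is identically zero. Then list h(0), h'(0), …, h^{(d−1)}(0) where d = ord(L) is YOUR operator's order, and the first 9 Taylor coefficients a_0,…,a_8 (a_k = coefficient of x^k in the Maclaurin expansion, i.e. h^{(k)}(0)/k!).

f: a_k = 0, 6, 0, -9, 0, 81/20, 0, -243/280, 0, …
Change of var in L_f (x↦r) gives L₀.
h=∫h₀ ⇒ L = L₀·Dx.
L = (9 + 54·x + 108·x^2 + 72·x^3)·Dx - 2·Dx^2 + (1 + 2·x)·Dx^3  (order 3).
h: a_k = 0, 0, 3, 2, -9/4, -27/5, -153/40, 45/28, 11097/2240, …
ICs: h(0) = 0, h′(0) = 0, h′′(0) = 6.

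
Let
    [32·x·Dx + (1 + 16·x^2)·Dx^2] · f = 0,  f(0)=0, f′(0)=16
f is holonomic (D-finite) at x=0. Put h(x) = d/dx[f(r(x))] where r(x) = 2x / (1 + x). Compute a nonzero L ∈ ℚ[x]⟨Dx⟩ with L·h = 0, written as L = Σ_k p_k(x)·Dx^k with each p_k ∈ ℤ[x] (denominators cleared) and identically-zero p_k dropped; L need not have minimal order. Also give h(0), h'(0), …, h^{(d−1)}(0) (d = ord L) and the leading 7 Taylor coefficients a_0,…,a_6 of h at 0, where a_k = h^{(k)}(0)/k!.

f: a_k = 0, 16, 0, -256/3, 0, 4096/5, 0, …
h₀=f(r): pull back L_f along r ⇒ L₀.
Derive L from L₀ (diff closure).
L = (2 + 130·x) + (1 + 2·x + 65·x^2)·Dx  (order 1).
h: a_k = 32, -64, -1952, 8064, 110752, -745664, -5707552, …
ICs: h(0) = 32.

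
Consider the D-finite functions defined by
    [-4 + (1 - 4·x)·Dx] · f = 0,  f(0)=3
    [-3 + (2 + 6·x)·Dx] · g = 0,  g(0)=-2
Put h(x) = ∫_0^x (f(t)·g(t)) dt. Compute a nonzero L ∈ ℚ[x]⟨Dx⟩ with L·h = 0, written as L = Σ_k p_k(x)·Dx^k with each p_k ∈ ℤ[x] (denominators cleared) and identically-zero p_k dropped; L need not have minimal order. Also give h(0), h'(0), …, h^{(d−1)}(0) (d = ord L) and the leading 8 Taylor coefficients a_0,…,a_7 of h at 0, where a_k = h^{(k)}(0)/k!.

L = (11 + 12·x)·Dx + (-2 + 2·x + 24·x^2)·Dx^2  (order 2).
h: a_k = 0, -6, -33/2, -167/4, -4089/32, -129633/320, -347389/256, -2375535/512, …
ICs: h(0) = 0, h′(0) = -6.

f: a_k = 3, 12, 48, 192, 768, 3072, 12288, 49152, …
g: a_k = -2, -3, 9/4, -27/8, 405/64, -1701/128, 15309/512, -72171/1024, …
Product ⇒ symmetric product L₀, ord ≤ 1.
Integrate: L := L₀·Dx.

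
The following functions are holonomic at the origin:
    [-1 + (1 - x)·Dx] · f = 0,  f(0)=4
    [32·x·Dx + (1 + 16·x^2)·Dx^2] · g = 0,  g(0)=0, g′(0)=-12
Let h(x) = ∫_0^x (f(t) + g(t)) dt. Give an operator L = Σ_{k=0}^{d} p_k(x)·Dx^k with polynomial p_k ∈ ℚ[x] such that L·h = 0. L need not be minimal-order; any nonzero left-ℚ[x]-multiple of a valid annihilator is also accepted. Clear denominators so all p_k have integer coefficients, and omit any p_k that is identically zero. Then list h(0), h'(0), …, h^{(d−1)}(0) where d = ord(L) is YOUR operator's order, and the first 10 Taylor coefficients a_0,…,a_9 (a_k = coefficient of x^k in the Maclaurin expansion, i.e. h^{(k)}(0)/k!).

L = (-32 + 128·x + 1536·x^2)·Dx^2 + (19 - 32·x - 656·x^2 + 1536·x^3)·Dx^3 + (-1 - 15·x - 240·x^3 + 256·x^4)·Dx^4  (order 4).
h: a_k = 0, 4, -4, 4/3, 17, 4/5, -1526/15, 4/7, 12295/14, 4/9, …
ICs: h(0) = 0, h′(0) = 4, h′′(0) = -8, h′′′(0) = 8.

f: a_k = 4, 4, 4, 4, 4, 4, 4, 4, 4, 4, …
g: a_k = 0, -12, 0, 64, 0, -3072/5, 0, 49152/7, 0, -262144/3, …
Sum ⇒ L₀ = lclm(L_f,L_g) in ℚ(x)⟨Dx⟩.
Integrate: L := L₀·Dx.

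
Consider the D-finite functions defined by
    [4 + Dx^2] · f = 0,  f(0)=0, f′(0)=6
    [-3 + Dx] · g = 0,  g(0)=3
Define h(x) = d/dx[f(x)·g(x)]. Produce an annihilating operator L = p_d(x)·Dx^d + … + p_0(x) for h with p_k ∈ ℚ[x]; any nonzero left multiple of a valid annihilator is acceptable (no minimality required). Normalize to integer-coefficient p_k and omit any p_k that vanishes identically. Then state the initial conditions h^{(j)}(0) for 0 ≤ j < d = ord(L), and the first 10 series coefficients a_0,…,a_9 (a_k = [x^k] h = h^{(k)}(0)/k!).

f: a_k = 0, 6, 0, -4, 0, 4/5, 0, -8/105, 0, 4/945, …
g: a_k = 3, 9, 27/2, 27/2, 81/8, 243/40, 243/80, 729/560, 2187/4480, 729/4480, …
L₀ := L_f ⊗_s L_g (sym. prod.), ord ≤ 2.
h=h₀': d/dx-closure on L₀ ⇒ L.
L = 13 - 6·Dx + Dx^2  (order 2).
h: a_k = 18, 108, 207, 180, 183/4, -621/10, -3277/40, -51, -43079/2240, -12139/3360, …
ICs: h(0) = 18, h′(0) = 108.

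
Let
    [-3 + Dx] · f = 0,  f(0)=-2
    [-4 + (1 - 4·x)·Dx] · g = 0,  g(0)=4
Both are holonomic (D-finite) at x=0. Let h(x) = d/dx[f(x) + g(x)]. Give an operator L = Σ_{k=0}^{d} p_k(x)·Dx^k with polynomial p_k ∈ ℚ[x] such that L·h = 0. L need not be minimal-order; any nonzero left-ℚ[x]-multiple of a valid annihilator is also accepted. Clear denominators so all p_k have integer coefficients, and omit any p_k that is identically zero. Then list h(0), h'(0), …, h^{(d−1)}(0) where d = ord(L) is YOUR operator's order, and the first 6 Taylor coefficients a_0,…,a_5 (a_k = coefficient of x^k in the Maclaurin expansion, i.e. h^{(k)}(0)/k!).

L = (216 + 288·x) + (-87 - 72·x + 144·x^2)·Dx + (5 - 8·x - 48·x^2)·Dx^2  (order 2).
h: a_k = 10, 110, 741, 4069, 81839/4, 1965837/20, …
ICs: h(0) = 10, h′(0) = 110.

f: a_k = -2, -6, -9, -9, -27/4, -81/20, …
g: a_k = 4, 16, 64, 256, 1024, 4096, …
L₀ := lclm(L_f,L_g); ord L₀ ≤ 1+1.
h₀' ⇒ L via d/dx closure of L₀.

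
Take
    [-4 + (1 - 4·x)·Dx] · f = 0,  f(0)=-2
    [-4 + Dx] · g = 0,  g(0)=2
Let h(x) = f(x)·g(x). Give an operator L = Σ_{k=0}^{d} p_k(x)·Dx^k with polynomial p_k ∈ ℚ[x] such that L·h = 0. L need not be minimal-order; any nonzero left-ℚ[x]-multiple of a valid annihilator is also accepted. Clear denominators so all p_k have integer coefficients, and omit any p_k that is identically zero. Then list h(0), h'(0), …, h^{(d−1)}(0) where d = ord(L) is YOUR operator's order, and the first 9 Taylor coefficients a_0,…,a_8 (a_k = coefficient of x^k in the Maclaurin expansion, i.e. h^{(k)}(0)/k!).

f: a_k = -2, -8, -32, -128, -512, -2048, -8192, -32768, -131072, …
g: a_k = 2, 8, 16, 64/3, 64/3, 256/15, 512/45, 2048/315, 1024/315, …
h₀=f·g: eliminate ⇒ L₀, order ≤ 1·1.
L = (8 - 16·x) + (-1 + 4·x)·Dx  (order 1).
h: a_k = -4, -32, -160, -2048/3, -8320/3, -166912/15, -2003968/45, -11223040/63, -224462848/315, …
ICs: h(0) = -4.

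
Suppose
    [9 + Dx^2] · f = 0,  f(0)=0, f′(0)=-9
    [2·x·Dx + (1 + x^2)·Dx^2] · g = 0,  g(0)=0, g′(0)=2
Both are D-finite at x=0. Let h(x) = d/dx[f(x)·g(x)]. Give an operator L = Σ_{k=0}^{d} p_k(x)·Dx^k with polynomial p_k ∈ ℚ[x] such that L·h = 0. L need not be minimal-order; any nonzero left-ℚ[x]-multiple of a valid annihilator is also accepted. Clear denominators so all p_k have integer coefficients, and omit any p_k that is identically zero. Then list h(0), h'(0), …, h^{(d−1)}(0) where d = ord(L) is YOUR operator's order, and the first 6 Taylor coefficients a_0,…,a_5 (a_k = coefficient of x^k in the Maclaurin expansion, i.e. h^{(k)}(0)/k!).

L = (20358 + 86886·x^2 + 157437·x^4 + 155520·x^6 + 96228·x^8 + 36450·x^10 + 6561·x^12) + (6372·x + 25596·x^3 + 39960·x^5 + 32400·x^7 + 14580·x^9 + 2916·x^11)·Dx + (3432 + 15828·x^2 + 31110·x^4 + 33588·x^6 + 22032·x^8 + 8424·x^10 + 1458·x^12)·Dx^2 + (708·x + 2844·x^3 + 4440·x^5 + 3600·x^7 + 1620·x^9 + 324·x^11)·Dx^3 + (130 + 686·x^2 + 1513·x^4 + 1812·x^6 + 1260·x^8 + 486·x^10 + 81·x^12)·Dx^4  (order 4).
h: a_k = 0, -36, 0, 132, 0, -297/2, …
ICs: h(0) = 0, h′(0) = -36, h′′(0) = 0, h′′′(0) = 792.

f: a_k = 0, -9, 0, 27/2, 0, -243/40, …
g: a_k = 0, 2, 0, -2/3, 0, 2/5, …
Product ⇒ symmetric product L₀, ord ≤ 4.
h=h₀': d/dx-closure on L₀ ⇒ L.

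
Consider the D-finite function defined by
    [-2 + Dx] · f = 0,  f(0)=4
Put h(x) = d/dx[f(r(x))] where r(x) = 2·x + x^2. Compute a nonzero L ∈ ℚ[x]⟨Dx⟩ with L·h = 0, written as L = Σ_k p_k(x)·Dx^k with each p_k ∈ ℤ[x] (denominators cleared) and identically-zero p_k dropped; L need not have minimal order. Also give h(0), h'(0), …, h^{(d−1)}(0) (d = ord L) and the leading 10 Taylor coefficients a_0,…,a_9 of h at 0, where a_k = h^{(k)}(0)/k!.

f: a_k = 4, 8, 8, 16/3, 8/3, 16/15, 16/45, 32/315, 8/315, 16/2835, …
L₀ from L_f via x↦r, Dx↦r'^{-1}Dx.
Differentiate: ansatz ord ≤ ord L₀ ⇒ L.
L = (5 + 8·x + 4·x^2) + (-1 - x)·Dx  (order 1).
h: a_k = 16, 80, 224, 1376/3, 2272/3, 15968/15, 11840/9, 460352/315, 466976/315, 562784/405, …
ICs: h(0) = 16.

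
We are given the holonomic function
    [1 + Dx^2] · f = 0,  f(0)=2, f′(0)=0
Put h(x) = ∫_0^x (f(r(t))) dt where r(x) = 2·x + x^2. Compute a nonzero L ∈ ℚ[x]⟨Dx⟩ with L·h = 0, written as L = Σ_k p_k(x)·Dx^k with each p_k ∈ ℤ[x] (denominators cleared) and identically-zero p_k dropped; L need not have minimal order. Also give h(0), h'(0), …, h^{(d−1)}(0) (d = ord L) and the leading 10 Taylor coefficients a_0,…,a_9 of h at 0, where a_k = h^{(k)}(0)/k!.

L = (4 + 12·x + 12·x^2 + 4·x^3)·Dx - Dx^2 + (1 + x)·Dx^3  (order 3).
h: a_k = 0, 2, 0, -4/3, -1, 1/15, 4/9, 82/315, 1/60, -719/11340, …
ICs: h(0) = 0, h′(0) = 2, h′′(0) = 0.

f: a_k = 2, 0, -1, 0, 1/12, 0, -1/360, 0, 1/20160, 0, …
f∘r: x↦r, Dx↦Dx/r' in L_f ⇒ L₀.
h=∫₀ˣh₀: take L = L₀·Dx.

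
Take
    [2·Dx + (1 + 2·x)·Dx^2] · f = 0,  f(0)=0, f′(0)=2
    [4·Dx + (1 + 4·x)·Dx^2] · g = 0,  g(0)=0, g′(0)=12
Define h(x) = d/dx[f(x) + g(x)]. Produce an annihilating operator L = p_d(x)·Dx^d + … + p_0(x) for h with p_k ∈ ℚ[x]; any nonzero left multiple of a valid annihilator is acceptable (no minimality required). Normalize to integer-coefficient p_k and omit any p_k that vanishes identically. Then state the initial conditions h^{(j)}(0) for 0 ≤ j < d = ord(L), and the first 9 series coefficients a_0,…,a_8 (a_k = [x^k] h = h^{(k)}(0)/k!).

L = 16 + (12 + 32·x)·Dx + (1 + 6·x + 8·x^2)·Dx^2  (order 2).
h: a_k = 14, -52, 200, -784, 3104, -12352, 49280, -196864, 786944, …
ICs: h(0) = 14, h′(0) = -52.

f: a_k = 0, 2, -2, 8/3, -4, 32/5, -32/3, 128/7, -32, …
g: a_k = 0, 12, -24, 64, -192, 3072/5, -2048, 49152/7, -24576, …
Weyl lclm of L_f,L_g ⇒ L₀ (ord ≤ 4).
Derive L from L₀ (diff closure).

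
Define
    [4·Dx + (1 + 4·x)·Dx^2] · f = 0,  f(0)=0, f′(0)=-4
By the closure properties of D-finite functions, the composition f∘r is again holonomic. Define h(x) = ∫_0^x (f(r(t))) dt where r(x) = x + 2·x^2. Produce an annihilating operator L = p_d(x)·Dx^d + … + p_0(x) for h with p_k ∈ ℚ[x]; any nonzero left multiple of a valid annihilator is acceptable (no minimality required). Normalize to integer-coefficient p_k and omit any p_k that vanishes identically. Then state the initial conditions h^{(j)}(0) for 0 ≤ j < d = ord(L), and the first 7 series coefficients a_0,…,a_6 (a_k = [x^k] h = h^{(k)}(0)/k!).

L = (16·x + 32·x^2)·Dx^2 + (1 + 8·x + 24·x^2 + 32·x^3)·Dx^3  (order 3).
h: a_k = 0, 0, -2, 0, 8/3, -32/5, 128/15, …
ICs: h(0) = 0, h′(0) = 0, h′′(0) = -4.

f: a_k = 0, -4, 8, -64/3, 64, -1024/5, 2048/3, …
h₀=f(r): pull back L_f along r ⇒ L₀.
∫: right-multiply L₀ by Dx.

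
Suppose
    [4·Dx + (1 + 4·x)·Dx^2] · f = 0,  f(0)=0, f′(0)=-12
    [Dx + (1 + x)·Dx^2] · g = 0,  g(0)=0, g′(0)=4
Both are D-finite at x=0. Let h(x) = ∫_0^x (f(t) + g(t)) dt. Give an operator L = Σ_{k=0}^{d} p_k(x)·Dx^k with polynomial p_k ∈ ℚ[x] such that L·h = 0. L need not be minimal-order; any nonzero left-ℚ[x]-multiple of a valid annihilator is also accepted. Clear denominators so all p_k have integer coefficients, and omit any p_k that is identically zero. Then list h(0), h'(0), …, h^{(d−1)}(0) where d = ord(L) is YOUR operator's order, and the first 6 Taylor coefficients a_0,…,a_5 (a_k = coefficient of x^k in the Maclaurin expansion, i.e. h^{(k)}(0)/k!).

L = 8·Dx^2 + (10 + 16·x)·Dx^3 + (1 + 5·x + 4·x^2)·Dx^4  (order 4).
h: a_k = 0, 0, -4, 22/3, -47/3, 191/5, …
ICs: h(0) = 0, h′(0) = 0, h′′(0) = -8, h′′′(0) = 44.

f: a_k = 0, -12, 24, -64, 192, -3072/5, …
g: a_k = 0, 4, -2, 4/3, -1, 4/5, …
h₀=f+g: left-lcm gives L₀, ord ≤ 4.
h=∫h₀ ⇒ L = L₀·Dx.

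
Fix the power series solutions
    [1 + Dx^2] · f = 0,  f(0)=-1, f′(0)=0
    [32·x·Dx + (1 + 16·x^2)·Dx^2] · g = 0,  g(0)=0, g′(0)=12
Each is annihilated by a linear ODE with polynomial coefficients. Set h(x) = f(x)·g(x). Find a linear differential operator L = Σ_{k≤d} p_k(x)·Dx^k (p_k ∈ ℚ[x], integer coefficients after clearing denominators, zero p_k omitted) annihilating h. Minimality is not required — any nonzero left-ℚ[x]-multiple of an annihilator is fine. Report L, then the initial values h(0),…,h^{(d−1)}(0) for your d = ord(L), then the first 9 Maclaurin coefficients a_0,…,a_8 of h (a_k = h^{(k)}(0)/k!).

f: a_k = -1, 0, 1/2, 0, -1/24, 0, 1/720, 0, -1/40320, …
g: a_k = 0, 12, 0, -64, 0, 3072/5, 0, -49152/7, 0, …
L₀ := L_f ⊗_s L_g (sym. prod.), ord ≤ 4.
L = (1105 + 51776·x^2 + 22016·x^4 + 16384·x^6 + 65536·x^8) + (2112·x + 35840·x^3 + 49152·x^5 + 262144·x^7)·Dx + (1122 + 52352·x^2 + 27648·x^4 + 32768·x^6 + 131072·x^8)·Dx^2 + (2112·x + 35840·x^3 + 49152·x^5 + 262144·x^7)·Dx^3 + (17 + 576·x^2 + 5632·x^4 + 16384·x^6 + 65536·x^8)·Dx^4  (order 4).
h: a_k = 0, -12, 0, 70, 0, -6469/10, 0, 3079271/420, 0, …
ICs: h(0) = 0, h′(0) = -12, h′′(0) = 0, h′′′(0) = 420.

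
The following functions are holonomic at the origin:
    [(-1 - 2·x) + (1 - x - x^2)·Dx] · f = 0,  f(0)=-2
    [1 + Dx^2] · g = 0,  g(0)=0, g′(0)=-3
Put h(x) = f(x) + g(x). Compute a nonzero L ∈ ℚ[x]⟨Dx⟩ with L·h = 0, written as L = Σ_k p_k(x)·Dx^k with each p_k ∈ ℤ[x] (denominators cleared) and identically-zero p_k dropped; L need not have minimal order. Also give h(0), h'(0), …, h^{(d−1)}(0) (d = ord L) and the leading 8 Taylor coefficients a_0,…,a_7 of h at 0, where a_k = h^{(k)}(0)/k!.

L = (19 + 48·x + 31·x^2 + 24·x^3 + 5·x^4 + 2·x^5) + (-5 + x + 4·x^2 + 7·x^3 + 6·x^4 + 3·x^5 + x^6)·Dx + (19 + 48·x + 31·x^2 + 24·x^3 + 5·x^4 + 2·x^5)·Dx^2 + (-5 + x + 4·x^2 + 7·x^3 + 6·x^4 + 3·x^5 + x^6)·Dx^3  (order 3).
h: a_k = -2, -5, -4, -11/2, -10, -641/40, -26, -70559/1680, …
ICs: h(0) = -2, h′(0) = -5, h′′(0) = -8.

f: a_k = -2, -2, -4, -6, -10, -16, -26, -42, …
g: a_k = 0, -3, 0, 1/2, 0, -1/40, 0, 1/1680, …
h₀=f+g: left-lcm gives L₀, ord ≤ 3.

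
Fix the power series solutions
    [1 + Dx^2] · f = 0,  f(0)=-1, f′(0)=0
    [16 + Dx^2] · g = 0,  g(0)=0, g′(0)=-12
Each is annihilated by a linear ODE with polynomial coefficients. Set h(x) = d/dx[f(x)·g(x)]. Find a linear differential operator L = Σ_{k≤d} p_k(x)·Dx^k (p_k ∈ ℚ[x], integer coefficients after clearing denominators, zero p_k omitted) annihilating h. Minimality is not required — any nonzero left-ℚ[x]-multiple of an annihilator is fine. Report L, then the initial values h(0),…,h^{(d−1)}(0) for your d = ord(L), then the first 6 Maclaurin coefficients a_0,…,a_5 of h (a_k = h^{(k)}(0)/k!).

f: a_k = -1, 0, 1/2, 0, -1/24, 0, …
g: a_k = 0, -12, 0, 32, 0, -128/5, …
h₀=f·g: eliminate ⇒ L₀, order ≤ 2·2.
h=h₀': d/dx-closure on L₀ ⇒ L.
L = 225 + 34·Dx^2 + Dx^4  (order 4).
h: a_k = 12, 0, -114, 0, 421/2, 0, …
ICs: h(0) = 12, h′(0) = 0, h′′(0) = -228, h′′′(0) = 0.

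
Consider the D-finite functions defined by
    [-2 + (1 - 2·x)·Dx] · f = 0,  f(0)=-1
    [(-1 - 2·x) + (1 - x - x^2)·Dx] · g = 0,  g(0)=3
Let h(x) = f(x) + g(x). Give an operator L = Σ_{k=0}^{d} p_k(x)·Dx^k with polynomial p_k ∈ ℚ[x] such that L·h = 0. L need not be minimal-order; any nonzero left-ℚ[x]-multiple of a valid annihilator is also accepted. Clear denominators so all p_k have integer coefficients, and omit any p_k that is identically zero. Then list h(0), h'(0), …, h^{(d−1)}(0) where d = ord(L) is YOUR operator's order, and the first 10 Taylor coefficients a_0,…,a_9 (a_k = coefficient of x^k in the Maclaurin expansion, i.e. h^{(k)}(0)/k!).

L = (-12·x + 12·x^2 - 8·x^3) + (4 - 6·x - 6·x^2 + 16·x^3 - 16·x^4)·Dx + (-1 + 5·x - 9·x^2 + 6·x^3 + 2·x^4 - 4·x^5)·Dx^2  (order 2).
h: a_k = 2, 1, 2, 1, -1, -8, -25, -65, -154, -347, …
ICs: h(0) = 2, h′(0) = 1.

f: a_k = -1, -2, -4, -8, -16, -32, -64, -128, -256, -512, …
g: a_k = 3, 3, 6, 9, 15, 24, 39, 63, 102, 165, …
Sum ⇒ L₀ = lclm(L_f,L_g) in ℚ(x)⟨Dx⟩.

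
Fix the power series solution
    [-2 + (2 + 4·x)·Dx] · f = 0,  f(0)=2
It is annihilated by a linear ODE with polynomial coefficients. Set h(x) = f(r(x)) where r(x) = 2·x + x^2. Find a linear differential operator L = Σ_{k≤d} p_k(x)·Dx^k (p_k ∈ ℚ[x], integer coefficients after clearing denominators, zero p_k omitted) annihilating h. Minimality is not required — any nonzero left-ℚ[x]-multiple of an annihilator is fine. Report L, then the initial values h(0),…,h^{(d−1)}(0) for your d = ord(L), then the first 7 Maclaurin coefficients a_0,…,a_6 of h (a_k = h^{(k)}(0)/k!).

f: a_k = 2, 2, -1, 1, -5/4, 7/4, -21/8, …
f∘r: x↦r, Dx↦Dx/r' in L_f ⇒ L₀.
L = (-2 - 2·x) + (1 + 4·x + 2·x^2)·Dx  (order 1).
h: a_k = 2, 4, -2, 4, -9, 22, -57, …
ICs: h(0) = 2.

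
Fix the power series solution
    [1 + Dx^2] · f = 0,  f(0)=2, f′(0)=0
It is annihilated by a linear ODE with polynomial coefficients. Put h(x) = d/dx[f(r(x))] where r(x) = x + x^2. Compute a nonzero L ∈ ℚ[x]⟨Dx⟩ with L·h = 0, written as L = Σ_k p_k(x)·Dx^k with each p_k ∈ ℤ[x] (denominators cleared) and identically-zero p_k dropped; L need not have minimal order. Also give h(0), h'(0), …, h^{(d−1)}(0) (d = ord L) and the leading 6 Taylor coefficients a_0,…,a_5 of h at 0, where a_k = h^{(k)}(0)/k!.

L = (13 + 8·x + 24·x^2 + 32·x^3 + 16·x^4) + (-6 - 12·x)·Dx + (1 + 4·x + 4·x^2)·Dx^2  (order 2).
h: a_k = 0, -2, -6, -11/3, 5/3, 179/60, …
ICs: h(0) = 0, h′(0) = -2.

f: a_k = 2, 0, -1, 0, 1/12, 0, …
f∘r: x↦r, Dx↦Dx/r' in L_f ⇒ L₀.
Derive L from L₀ (diff closure).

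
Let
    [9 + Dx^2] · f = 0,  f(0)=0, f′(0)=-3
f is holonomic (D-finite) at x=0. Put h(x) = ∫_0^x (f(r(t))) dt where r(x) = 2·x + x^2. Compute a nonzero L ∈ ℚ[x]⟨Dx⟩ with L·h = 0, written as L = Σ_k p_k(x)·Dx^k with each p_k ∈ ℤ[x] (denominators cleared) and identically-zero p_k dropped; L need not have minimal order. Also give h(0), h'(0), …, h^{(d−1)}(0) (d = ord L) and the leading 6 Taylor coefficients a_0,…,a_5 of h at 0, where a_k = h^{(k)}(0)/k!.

L = (36 + 108·x + 108·x^2 + 36·x^3)·Dx - Dx^2 + (1 + x)·Dx^3  (order 3).
h: a_k = 0, 0, -3, -1, 9, 54/5, …
ICs: h(0) = 0, h′(0) = 0, h′′(0) = -6.

f: a_k = 0, -3, 0, 9/2, 0, -81/40, …
Change of var in L_f (x↦r) gives L₀.
h=∫h₀ ⇒ L = L₀·Dx.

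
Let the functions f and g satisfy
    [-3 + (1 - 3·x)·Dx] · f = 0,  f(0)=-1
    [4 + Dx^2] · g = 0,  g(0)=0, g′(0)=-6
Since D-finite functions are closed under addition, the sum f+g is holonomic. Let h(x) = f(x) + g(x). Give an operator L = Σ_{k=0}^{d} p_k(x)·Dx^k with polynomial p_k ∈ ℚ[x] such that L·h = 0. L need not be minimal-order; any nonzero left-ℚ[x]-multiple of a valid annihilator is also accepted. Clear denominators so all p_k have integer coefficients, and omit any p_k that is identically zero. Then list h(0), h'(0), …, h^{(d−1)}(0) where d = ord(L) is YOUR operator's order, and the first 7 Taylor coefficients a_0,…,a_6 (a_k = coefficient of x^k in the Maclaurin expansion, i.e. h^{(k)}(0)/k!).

L = (348 - 144·x + 216·x^2) + (-44 + 180·x - 216·x^2 + 216·x^3)·Dx + (87 - 36·x + 54·x^2)·Dx^2 + (-11 + 45·x - 54·x^2 + 54·x^3)·Dx^3  (order 3).
h: a_k = -1, -9, -9, -23, -81, -1219/5, -729, …
ICs: h(0) = -1, h′(0) = -9, h′′(0) = -18.

f: a_k = -1, -3, -9, -27, -81, -243, -729, …
g: a_k = 0, -6, 0, 4, 0, -4/5, 0, …
L₀ := lclm(L_f,L_g); ord L₀ ≤ 1+2.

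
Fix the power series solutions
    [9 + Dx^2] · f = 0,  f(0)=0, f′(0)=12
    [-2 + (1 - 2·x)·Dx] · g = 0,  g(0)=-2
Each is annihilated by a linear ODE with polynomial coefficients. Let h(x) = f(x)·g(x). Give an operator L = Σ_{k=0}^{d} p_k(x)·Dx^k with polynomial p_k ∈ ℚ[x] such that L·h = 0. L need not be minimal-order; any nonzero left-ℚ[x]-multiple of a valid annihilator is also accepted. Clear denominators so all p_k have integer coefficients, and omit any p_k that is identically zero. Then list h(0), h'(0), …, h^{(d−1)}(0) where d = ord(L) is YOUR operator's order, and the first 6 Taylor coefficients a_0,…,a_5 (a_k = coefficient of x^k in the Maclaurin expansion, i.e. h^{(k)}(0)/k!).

L = (-9 + 18·x) + 4·Dx + (-1 + 2·x)·Dx^2  (order 2).
h: a_k = 0, -24, -48, -60, -120, -1281/5, …
ICs: h(0) = 0, h′(0) = -24.

f: a_k = 0, 12, 0, -18, 0, 81/10, …
g: a_k = -2, -4, -8, -16, -32, -64, …
f·g: L₀ = L_f ⊗_s L_g, ord ≤ 2·1.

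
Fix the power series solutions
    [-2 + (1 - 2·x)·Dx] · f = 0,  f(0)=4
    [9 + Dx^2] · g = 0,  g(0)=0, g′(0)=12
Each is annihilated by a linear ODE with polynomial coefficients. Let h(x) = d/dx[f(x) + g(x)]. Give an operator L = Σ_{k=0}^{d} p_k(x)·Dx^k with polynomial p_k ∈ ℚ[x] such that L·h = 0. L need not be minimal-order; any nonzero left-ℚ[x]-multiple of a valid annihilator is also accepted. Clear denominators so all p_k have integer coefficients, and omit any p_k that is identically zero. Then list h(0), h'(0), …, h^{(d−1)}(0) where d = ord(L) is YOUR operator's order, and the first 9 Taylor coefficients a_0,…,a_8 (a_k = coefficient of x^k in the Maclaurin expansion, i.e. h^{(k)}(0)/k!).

L = (684 - 432·x + 432·x^2) + (-99 + 306·x - 324·x^2 + 216·x^3)·Dx + (76 - 48·x + 48·x^2)·Dx^2 + (-11 + 34·x - 36·x^2 + 24·x^3)·Dx^3  (order 3).
h: a_k = 20, 32, 42, 256, 1361/2, 1536, 71437/20, 8192, 20646027/1120, …
ICs: h(0) = 20, h′(0) = 32, h′′(0) = 84.

f: a_k = 4, 8, 16, 32, 64, 128, 256, 512, 1024, …
g: a_k = 0, 12, 0, -18, 0, 81/10, 0, -243/140, 0, …
h₀=f+g: left-lcm gives L₀, ord ≤ 3.
h=h₀': d/dx-closure on L₀ ⇒ L.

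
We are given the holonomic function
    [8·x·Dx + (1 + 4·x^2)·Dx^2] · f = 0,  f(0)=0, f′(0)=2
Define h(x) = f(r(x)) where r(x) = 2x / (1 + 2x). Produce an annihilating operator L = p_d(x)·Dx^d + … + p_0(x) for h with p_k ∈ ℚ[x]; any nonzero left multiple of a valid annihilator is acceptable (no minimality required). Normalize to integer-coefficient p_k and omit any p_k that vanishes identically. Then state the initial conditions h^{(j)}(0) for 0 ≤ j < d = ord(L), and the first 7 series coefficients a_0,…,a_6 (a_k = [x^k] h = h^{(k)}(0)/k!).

f: a_k = 0, 2, 0, -8/3, 0, 32/5, 0, …
L₀ from L_f via x↦r, Dx↦r'^{-1}Dx.
L = (4 + 40·x)·Dx + (1 + 4·x + 20·x^2)·Dx^2  (order 2).
h: a_k = 0, 4, -8, -16/3, 96, -1216/5, -1408/3, …
ICs: h(0) = 0, h′(0) = 4.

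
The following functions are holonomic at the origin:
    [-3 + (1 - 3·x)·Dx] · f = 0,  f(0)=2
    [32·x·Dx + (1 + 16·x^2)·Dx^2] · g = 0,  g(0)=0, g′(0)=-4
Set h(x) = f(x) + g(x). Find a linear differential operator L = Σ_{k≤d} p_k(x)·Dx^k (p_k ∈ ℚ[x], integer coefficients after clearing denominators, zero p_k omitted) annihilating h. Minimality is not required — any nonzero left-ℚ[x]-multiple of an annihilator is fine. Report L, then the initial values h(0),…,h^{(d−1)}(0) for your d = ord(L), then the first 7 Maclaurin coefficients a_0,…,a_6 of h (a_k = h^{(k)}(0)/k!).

f: a_k = 2, 6, 18, 54, 162, 486, 1458, …
g: a_k = 0, -4, 0, 64/3, 0, -1024/5, 0, …
Weyl lclm of L_f,L_g ⇒ L₀ (ord ≤ 3).
L = (-96 + 1152·x + 4608·x^2)·Dx + (43 - 96·x + 240·x^2 + 4608·x^3)·Dx^2 + (-3 - 7·x - 112·x^3 + 768·x^4)·Dx^3  (order 3).
h: a_k = 2, 2, 18, 226/3, 162, 1406/5, 1458, …
ICs: h(0) = 2, h′(0) = 2, h′′(0) = 36.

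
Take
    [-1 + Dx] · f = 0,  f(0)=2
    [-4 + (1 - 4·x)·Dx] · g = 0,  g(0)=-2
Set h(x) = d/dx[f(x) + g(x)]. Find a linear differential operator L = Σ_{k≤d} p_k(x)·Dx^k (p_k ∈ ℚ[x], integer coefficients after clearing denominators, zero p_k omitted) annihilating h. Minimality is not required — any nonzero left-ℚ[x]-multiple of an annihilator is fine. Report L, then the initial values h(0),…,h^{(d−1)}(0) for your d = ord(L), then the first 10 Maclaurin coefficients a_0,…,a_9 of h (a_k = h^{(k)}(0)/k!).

L = (88 + 32·x) + (-95 - 8·x + 16·x^2)·Dx + (7 - 24·x - 16·x^2)·Dx^2  (order 2).
h: a_k = -6, -62, -383, -6143/3, -122879/12, -2949119/60, -82575359/360, -2642411519/2520, -95126814719/20160, -3805072588799/181440, …
ICs: h(0) = -6, h′(0) = -62.

f: a_k = 2, 2, 1, 1/3, 1/12, 1/60, 1/360, 1/2520, 1/20160, 1/181440, …
g: a_k = -2, -8, -32, -128, -512, -2048, -8192, -32768, -131072, -524288, …
h₀=f+g: left-lcm gives L₀, ord ≤ 2.
h=h₀': d/dx-closure on L₀ ⇒ L.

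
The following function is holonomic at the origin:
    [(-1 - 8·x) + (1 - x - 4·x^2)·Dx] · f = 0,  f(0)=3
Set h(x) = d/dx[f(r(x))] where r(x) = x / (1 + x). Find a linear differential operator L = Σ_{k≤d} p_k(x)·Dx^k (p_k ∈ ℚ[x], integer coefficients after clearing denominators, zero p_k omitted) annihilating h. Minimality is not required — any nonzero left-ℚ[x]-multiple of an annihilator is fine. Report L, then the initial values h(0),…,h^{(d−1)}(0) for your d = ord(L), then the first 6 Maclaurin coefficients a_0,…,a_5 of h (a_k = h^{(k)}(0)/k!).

L = (8 + 24·x + 120·x^2 + 72·x^3) + (-1 - 11·x - 15·x^2 + 31·x^3 + 36·x^4)·Dx  (order 1).
h: a_k = 3, 24, 0, 192, -240, 1440, …
ICs: h(0) = 3.

f: a_k = 3, 3, 15, 27, 87, 195, …
f∘r: x↦r, Dx↦Dx/r' in L_f ⇒ L₀.
Differentiate: ansatz ord ≤ ord L₀ ⇒ L.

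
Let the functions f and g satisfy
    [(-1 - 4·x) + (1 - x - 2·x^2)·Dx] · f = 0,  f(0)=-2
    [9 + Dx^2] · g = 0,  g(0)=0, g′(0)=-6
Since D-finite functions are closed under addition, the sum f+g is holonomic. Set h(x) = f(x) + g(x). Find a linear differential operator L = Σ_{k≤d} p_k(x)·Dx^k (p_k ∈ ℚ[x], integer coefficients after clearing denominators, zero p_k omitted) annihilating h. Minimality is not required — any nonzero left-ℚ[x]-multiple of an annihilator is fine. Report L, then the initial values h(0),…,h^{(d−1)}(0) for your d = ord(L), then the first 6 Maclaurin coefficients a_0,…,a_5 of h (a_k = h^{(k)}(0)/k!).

L = (117 + 486·x + 135·x^2 + 360·x^3 + 540·x^4 + 432·x^5) + (-45 + 63·x + 81·x^2 - 153·x^3 - 18·x^4 + 324·x^5 + 216·x^6)·Dx + (13 + 54·x + 15·x^2 + 40·x^3 + 60·x^4 + 48·x^5)·Dx^2 + (-5 + 7·x + 9·x^2 - 17·x^3 - 2·x^4 + 36·x^5 + 24·x^6)·Dx^3  (order 3).
h: a_k = -2, -8, -6, -1, -22, -921/20, …
ICs: h(0) = -2, h′(0) = -8, h′′(0) = -12.

f: a_k = -2, -2, -6, -10, -22, -42, …
g: a_k = 0, -6, 0, 9, 0, -81/20, …
L₀ := lclm(L_f,L_g); ord L₀ ≤ 1+2.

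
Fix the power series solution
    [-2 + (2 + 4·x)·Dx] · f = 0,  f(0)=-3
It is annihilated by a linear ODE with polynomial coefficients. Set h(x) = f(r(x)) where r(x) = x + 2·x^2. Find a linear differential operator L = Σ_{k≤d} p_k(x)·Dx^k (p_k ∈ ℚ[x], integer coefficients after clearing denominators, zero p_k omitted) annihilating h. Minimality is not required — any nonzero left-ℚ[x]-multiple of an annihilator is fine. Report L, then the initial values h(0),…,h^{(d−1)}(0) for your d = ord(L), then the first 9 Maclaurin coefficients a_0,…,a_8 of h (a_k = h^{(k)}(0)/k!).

L = (-1 - 4·x) + (1 + 2·x + 4·x^2)·Dx  (order 1).
h: a_k = -3, -3, -9/2, 9/2, -9/8, -45/8, 171/16, -63/16, -2601/128, …
ICs: h(0) = -3.

f: a_k = -3, -3, 3/2, -3/2, 15/8, -21/8, 63/16, -99/16, 1287/128, …
Change of var in L_f (x↦r) gives L₀.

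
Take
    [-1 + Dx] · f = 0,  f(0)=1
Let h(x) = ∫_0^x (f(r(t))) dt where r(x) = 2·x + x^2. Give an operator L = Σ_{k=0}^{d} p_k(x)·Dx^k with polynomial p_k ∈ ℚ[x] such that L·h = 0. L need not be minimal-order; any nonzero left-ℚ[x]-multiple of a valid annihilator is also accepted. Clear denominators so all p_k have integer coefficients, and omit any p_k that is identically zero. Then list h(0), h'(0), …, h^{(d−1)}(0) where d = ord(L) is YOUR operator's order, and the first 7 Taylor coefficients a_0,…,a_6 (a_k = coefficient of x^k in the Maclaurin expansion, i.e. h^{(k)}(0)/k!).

L = (-2 - 2·x)·Dx + Dx^2  (order 2).
h: a_k = 0, 1, 1, 1, 5/6, 19/30, 13/30, …
ICs: h(0) = 0, h′(0) = 1.

f: a_k = 1, 1, 1/2, 1/6, 1/24, 1/120, 1/720, …
Substitute x→r, Dx→(1/r')Dx; clear ⇒ L₀.
h=∫₀ˣh₀: take L = L₀·Dx.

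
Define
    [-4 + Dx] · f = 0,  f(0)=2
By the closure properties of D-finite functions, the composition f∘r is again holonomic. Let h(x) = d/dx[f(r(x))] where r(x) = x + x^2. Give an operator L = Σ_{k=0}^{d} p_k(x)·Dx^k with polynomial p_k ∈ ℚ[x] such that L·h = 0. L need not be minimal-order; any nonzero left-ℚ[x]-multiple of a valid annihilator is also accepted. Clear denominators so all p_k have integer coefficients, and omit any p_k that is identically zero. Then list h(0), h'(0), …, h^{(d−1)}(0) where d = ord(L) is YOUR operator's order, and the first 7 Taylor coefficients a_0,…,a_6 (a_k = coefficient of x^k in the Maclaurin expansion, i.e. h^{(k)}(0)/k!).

f: a_k = 2, 8, 16, 64/3, 64/3, 256/15, 512/45, …
f∘r: x↦r, Dx↦Dx/r' in L_f ⇒ L₀.
h₀' ⇒ L via d/dx closure of L₀.
L = (6 + 16·x + 16·x^2) + (-1 - 2·x)·Dx  (order 1).
h: a_k = 8, 48, 160, 1216/3, 832, 22144/15, 104192/45, …
ICs: h(0) = 8.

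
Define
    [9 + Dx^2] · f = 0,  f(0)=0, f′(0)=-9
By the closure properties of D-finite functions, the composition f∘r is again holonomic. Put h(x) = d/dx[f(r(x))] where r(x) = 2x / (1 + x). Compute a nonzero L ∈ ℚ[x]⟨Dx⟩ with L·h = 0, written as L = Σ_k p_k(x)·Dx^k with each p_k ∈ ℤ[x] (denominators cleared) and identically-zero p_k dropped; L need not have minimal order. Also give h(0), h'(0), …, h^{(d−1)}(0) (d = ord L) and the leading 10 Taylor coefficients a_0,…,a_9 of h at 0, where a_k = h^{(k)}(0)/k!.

f: a_k = 0, -9, 0, 27/2, 0, -243/40, 0, 729/560, 0, -729/4480, …
Change of var in L_f (x↦r) gives L₀.
h=h₀': d/dx-closure on L₀ ⇒ L.
L = (42 + 12·x + 6·x^2) + (6 + 18·x + 18·x^2 + 6·x^3)·Dx + (1 + 4·x + 6·x^2 + 4·x^3 + x^4)·Dx^2  (order 2).
h: a_k = -18, 36, 270, -1224, 2178, -540, -40158/5, 135504/5, -379242/7, 516420/7, …
ICs: h(0) = -18, h′(0) = 36.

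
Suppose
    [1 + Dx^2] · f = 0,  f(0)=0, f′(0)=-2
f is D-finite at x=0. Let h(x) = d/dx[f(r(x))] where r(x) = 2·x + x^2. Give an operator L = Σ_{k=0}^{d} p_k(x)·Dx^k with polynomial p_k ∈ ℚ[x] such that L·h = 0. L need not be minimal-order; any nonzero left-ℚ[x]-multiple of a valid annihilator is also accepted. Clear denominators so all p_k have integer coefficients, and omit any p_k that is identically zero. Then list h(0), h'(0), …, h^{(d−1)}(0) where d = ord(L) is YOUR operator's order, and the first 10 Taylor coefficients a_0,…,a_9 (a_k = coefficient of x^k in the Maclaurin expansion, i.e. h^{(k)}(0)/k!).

L = (7 + 16·x + 24·x^2 + 16·x^3 + 4·x^4) + (-3 - 3·x)·Dx + (1 + 2·x + x^2)·Dx^2  (order 2).
h: a_k = -4, -4, 8, 16, 22/3, -6, -404/45, -176/45, 551/630, 27/14, …
ICs: h(0) = -4, h′(0) = -4.

f: a_k = 0, -2, 0, 1/3, 0, -1/60, 0, 1/2520, 0, -1/181440, …
Substitute x→r, Dx→(1/r')Dx; clear ⇒ L₀.
h₀' ⇒ L via d/dx closure of L₀.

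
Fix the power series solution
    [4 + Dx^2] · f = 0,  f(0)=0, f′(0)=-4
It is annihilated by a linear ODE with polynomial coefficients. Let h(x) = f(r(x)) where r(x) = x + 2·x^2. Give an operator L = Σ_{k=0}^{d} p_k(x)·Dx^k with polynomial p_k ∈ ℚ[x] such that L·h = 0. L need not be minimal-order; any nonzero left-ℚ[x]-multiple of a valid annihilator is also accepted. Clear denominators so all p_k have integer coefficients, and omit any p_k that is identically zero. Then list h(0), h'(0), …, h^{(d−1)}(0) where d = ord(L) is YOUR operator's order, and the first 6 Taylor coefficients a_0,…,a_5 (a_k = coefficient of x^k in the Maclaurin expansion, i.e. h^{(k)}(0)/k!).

f: a_k = 0, -4, 0, 8/3, 0, -8/15, …
f∘r: x↦r, Dx↦Dx/r' in L_f ⇒ L₀.
L = (4 + 48·x + 192·x^2 + 256·x^3) - 4·Dx + (1 + 4·x)·Dx^2  (order 2).
h: a_k = 0, -4, -8, 8/3, 16, 472/15, …
ICs: h(0) = 0, h′(0) = -4.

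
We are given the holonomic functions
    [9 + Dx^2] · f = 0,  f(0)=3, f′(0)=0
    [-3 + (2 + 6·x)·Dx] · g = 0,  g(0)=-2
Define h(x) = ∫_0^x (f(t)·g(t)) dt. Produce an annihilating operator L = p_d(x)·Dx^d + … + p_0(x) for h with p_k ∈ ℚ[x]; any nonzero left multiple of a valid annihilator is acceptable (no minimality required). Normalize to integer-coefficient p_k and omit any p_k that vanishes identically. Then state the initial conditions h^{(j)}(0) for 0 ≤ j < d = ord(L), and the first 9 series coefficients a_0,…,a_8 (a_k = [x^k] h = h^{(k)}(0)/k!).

L = (63 + 216·x + 324·x^2)·Dx + (-12 - 36·x)·Dx^2 + (4 + 24·x + 36·x^2)·Dx^3  (order 3).
h: a_k = 0, -6, -9/2, 45/4, 243/32, -405/64, -1053/256, 84807/17920, -292329/40960, …
ICs: h(0) = 0, h′(0) = -6, h′′(0) = -9.

f: a_k = 3, 0, -27/2, 0, 81/8, 0, -243/80, 0, 2187/4480, …
g: a_k = -2, -3, 9/4, -27/8, 405/64, -1701/128, 15309/512, -72171/1024, 2814669/16384, …
Product ⇒ symmetric product L₀, ord ≤ 2.
h=∫h₀ ⇒ L = L₀·Dx.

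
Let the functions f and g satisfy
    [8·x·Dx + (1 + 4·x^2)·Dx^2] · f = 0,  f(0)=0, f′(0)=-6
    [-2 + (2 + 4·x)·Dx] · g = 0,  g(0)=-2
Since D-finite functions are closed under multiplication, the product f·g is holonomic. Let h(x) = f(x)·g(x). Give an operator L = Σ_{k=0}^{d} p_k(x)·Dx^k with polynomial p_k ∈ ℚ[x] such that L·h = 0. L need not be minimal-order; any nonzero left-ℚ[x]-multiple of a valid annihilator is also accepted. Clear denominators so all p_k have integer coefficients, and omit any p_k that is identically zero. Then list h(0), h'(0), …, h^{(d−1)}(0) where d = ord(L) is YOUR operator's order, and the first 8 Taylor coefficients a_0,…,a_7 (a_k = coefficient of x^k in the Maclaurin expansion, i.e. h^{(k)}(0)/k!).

f: a_k = 0, -6, 0, 8, 0, -96/5, 0, 384/7, …
g: a_k = -2, -2, 1, -1, 5/4, -7/4, 21/8, -33/8, …
h₀=f·g: eliminate ⇒ L₀, order ≤ 2·1.
L = (3 - 8·x - 4·x^2) + (-2 + 4·x + 24·x^2 + 16·x^3)·Dx + (1 + 4·x + 8·x^2 + 16·x^3 + 16·x^4)·Dx^2  (order 2).
h: a_k = 0, 12, 12, -22, -10, 389/10, 409/10, -18853/140, …
ICs: h(0) = 0, h′(0) = 12.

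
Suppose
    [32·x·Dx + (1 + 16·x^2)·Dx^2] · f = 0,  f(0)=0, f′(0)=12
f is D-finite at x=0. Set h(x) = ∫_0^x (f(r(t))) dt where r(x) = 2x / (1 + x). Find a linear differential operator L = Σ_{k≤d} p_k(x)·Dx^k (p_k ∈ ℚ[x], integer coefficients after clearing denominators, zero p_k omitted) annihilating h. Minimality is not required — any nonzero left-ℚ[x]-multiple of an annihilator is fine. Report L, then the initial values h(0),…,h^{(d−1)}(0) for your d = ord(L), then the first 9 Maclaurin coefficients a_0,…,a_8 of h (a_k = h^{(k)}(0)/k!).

f: a_k = 0, 12, 0, -64, 0, 3072/5, 0, -49152/7, 0, …
L₀ from L_f via x↦r, Dx↦r'^{-1}Dx.
h=∫₀ˣh₀: take L = L₀·Dx.
L = (2 + 130·x)·Dx^2 + (1 + 2·x + 65·x^2)·Dx^3  (order 3).
h: a_k = 0, 0, 12, -8, -122, 1512/5, 13844/5, -93208/7, -535083/7, …
ICs: h(0) = 0, h′(0) = 0, h′′(0) = 24.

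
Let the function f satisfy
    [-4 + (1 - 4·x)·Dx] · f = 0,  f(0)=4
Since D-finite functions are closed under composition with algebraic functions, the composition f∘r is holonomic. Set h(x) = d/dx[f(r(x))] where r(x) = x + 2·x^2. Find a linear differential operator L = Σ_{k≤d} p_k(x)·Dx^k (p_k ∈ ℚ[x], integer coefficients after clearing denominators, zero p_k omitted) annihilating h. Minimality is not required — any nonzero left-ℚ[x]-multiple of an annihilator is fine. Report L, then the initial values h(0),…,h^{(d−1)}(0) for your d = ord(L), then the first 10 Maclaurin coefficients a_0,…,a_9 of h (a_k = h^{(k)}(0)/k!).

f: a_k = 4, 16, 64, 256, 1024, 4096, 16384, 65536, 262144, 1048576, …
Substitute x→r, Dx→(1/r')Dx; clear ⇒ L₀.
h₀' ⇒ L via d/dx closure of L₀.
L = (12 + 48·x + 96·x^2) + (-1 + 24·x^2 + 32·x^3)·Dx  (order 1).
h: a_k = 16, 192, 1536, 11264, 76800, 503808, 3211264, 20054016, 123273216, 748421120, …
ICs: h(0) = 16.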